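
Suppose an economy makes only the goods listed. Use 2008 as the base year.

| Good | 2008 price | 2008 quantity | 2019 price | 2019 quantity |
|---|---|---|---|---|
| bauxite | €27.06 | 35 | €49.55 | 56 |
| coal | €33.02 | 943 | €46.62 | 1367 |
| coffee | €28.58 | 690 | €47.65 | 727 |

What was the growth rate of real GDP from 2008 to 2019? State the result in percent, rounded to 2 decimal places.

Real GDP 2008 = Nominal GDP 2008 = 27.06·35 + 33.02·943 + 28.58·690 = 51805.16.
Real GDP 2019 (at 2008 prices) = 27.06·56 + 33.02·1367 + 28.58·727 = 67431.36.
Real growth = 67431.36/51805.16 − 1 = 0.3016.

30.16%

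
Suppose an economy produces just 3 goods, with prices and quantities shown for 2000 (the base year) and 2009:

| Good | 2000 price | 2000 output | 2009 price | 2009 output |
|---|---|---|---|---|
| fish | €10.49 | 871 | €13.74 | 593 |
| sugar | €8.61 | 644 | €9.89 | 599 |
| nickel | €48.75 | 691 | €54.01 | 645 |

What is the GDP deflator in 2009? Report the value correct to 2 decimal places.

Nominal GDP 2009 = 13.74·593 + 9.89·599 + 54.01·645 = 48908.38.
Real GDP 2009 (at 2000 prices) = 10.49·593 + 8.61·599 + 48.75·645 = 42821.71.
Deflator = Nominal/Real × 100 = 48908.38/42821.71 × 100 = 114.214.

114.21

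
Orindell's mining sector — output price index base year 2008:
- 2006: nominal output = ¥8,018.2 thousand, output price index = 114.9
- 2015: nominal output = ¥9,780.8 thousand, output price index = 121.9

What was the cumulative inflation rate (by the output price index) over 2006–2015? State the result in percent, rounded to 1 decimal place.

Price-level change = 121.9 / 114.9 − 1 = 0.0609.

6.1%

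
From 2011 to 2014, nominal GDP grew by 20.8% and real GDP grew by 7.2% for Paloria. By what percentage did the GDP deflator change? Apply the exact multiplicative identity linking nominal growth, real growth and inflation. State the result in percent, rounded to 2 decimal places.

(1 + g_nom) = (1 + g_real)(1 + π), so π = 1.2080 / 1.0720 − 1 = 0.12687.

12.69%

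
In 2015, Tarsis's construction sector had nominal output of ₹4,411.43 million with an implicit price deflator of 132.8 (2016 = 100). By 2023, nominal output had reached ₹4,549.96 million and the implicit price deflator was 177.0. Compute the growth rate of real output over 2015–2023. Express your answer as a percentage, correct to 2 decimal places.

-22.62%

Real output 2015 = 4411.43 / 1.328 = 3321.86.
Real output 2023 = 4549.96 / 1.770 = 2570.60.
Real growth = 2570.60 / 3321.86 − 1 = -0.2262.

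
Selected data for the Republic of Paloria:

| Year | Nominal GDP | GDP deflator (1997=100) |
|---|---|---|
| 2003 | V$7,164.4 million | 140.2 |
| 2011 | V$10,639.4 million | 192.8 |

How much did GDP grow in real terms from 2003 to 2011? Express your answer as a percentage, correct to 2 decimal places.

Real GDP 2003 = 7164.4 / 1.402 = 5110.13.
Real GDP 2011 = 10639.4 / 1.928 = 5518.36.
Real growth = 5518.36 / 5110.13 − 1 = 0.0799.

7.99%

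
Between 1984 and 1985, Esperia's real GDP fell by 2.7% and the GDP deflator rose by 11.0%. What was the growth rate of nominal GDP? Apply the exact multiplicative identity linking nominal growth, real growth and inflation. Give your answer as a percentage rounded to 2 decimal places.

(1 + g_nom) = (1 + g_real)(1 + π) = 0.9730 × 1.1100 = 1.08003.

8.00%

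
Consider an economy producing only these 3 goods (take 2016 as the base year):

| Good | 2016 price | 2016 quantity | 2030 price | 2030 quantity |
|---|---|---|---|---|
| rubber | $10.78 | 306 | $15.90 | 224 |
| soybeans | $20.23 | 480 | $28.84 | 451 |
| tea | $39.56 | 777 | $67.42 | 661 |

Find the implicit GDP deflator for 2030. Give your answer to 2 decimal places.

Nominal GDP 2030 = 15.90·224 + 28.84·451 + 67.42·661 = 61133.06.
Real GDP 2030 (at 2016 prices) = 10.78·224 + 20.23·451 + 39.56·661 = 37687.61.
Deflator = Nominal/Real × 100 = 61133.06/37687.61 × 100 = 162.210.

162.21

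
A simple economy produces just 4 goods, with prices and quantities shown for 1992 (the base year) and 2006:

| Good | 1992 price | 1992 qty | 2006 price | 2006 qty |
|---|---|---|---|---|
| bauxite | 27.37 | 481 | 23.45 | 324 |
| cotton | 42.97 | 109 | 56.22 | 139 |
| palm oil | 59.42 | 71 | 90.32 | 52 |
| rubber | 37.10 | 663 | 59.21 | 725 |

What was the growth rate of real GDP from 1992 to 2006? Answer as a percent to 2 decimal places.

Real GDP 1992 = Nominal GDP 1992 = 27.37·481 + 42.97·109 + 59.42·71 + 37.10·663 = 46664.82.
Real GDP 2006 (at 1992 prices) = 27.37·324 + 42.97·139 + 59.42·52 + 37.10·725 = 44828.05.
Real growth = 44828.05/46664.82 − 1 = -0.0394.

-3.94%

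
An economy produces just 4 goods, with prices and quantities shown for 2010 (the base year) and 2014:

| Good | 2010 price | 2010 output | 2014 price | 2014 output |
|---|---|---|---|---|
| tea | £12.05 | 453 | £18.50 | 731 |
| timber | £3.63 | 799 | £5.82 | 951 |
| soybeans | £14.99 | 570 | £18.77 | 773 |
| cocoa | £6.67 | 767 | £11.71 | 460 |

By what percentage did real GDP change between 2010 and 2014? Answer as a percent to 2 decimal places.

Real GDP 2010 = Nominal GDP 2010 = 12.05·453 + 3.63·799 + 14.99·570 + 6.67·767 = 22019.21.
Real GDP 2014 (at 2010 prices) = 12.05·731 + 3.63·951 + 14.99·773 + 6.67·460 = 26916.15.
Real growth = 26916.15/22019.21 − 1 = 0.2224.

22.24%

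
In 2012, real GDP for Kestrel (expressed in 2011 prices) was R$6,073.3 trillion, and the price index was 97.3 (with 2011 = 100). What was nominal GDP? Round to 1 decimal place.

Nominal GDP = Real × (price index/100) = 6073.3 × 0.973 = 5909.32.

R$5,909.3 trillion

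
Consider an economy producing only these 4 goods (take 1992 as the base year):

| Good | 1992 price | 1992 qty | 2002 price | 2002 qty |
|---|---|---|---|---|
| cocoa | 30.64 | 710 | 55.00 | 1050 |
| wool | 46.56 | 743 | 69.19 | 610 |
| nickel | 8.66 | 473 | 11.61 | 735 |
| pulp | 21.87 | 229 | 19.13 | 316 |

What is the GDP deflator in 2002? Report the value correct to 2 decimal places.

155.09

Nominal GDP 2002 = 55.00·1050 + 69.19·610 + 11.61·735 + 19.13·316 = 114534.33.
Real GDP 2002 (at 1992 prices) = 30.64·1050 + 46.56·610 + 8.66·735 + 21.87·316 = 73849.62.
Deflator = Nominal/Real × 100 = 114534.33/73849.62 × 100 = 155.091.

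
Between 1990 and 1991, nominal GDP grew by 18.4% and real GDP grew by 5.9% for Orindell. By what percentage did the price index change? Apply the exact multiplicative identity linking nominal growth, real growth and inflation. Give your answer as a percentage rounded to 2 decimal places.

(1 + g_nom) = (1 + g_real)(1 + π), so π = 1.1840 / 1.0590 − 1 = 0.11804.

11.80%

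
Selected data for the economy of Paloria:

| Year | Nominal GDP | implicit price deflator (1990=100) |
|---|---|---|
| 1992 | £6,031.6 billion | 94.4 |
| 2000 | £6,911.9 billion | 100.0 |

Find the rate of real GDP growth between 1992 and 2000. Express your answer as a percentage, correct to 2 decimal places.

Real GDP 1992 = 6031.6 / 0.944 = 6389.41.
Real GDP 2000 = 6911.9 / 1.000 = 6911.90.
Real growth = 6911.90 / 6389.41 − 1 = 0.0818.

8.18%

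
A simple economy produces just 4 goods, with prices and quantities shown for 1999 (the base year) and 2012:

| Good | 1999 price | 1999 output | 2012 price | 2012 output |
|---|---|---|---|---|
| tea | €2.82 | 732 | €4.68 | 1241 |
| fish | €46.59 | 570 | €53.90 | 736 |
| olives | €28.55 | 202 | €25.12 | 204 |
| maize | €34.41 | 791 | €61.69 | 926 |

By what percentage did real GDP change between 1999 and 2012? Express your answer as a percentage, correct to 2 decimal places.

22.52%

Real GDP 1999 = Nominal GDP 1999 = 2.82·732 + 46.59·570 + 28.55·202 + 34.41·791 = 61605.95.
Real GDP 2012 (at 1999 prices) = 2.82·1241 + 46.59·736 + 28.55·204 + 34.41·926 = 75477.72.
Real growth = 75477.72/61605.95 − 1 = 0.2252.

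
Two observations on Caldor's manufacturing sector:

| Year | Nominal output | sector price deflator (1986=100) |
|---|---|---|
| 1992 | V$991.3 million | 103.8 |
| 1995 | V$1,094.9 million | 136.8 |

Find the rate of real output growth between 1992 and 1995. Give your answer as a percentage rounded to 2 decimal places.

Deflate each year: 1992 → 991.3/1.038 = 955.01; 1995 → 1094.9/1.368 = 800.37.
So real output changed by 800.37/955.01 − 1 = -0.1619, i.e. -16.19%.

-16.19%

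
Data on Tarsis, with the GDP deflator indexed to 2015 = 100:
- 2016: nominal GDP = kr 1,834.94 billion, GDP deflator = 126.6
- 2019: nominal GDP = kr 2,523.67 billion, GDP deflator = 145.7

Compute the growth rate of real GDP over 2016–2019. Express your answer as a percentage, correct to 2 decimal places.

19.50%

Deflate each year: 2016 → 1834.94/1.266 = 1449.40; 2019 → 2523.67/1.457 = 1732.10.
So real GDP changed by 1732.10/1449.40 − 1 = 0.1950, i.e. 19.50%.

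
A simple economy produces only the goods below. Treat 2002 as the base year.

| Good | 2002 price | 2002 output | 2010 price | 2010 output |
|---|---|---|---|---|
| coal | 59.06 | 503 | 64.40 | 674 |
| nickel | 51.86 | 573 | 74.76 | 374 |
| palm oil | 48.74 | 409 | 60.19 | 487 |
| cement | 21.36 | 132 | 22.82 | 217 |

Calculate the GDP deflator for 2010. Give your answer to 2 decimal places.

120.62

Nominal GDP 2010 = 64.40·674 + 74.76·374 + 60.19·487 + 22.82·217 = 105630.31.
Real GDP 2010 (at 2002 prices) = 59.06·674 + 51.86·374 + 48.74·487 + 21.36·217 = 87573.58.
Deflator = Nominal/Real × 100 = 105630.31/87573.58 × 100 = 120.619.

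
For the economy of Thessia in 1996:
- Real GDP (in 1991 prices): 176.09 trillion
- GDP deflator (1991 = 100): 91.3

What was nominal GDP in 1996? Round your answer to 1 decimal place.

Nominal GDP = Real × (GDP deflator/100) = 176.09 × 0.913 = 160.77.

160.8 trillion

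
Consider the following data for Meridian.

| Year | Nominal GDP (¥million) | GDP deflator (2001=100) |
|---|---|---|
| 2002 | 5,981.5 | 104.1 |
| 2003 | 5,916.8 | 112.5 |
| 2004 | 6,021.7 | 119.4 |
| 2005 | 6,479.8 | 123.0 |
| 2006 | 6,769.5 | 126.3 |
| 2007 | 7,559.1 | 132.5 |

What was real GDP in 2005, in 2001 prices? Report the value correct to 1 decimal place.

¥5,268.1 million

Real GDP 2005 = 6479.8 / 1.230 = 5268.13.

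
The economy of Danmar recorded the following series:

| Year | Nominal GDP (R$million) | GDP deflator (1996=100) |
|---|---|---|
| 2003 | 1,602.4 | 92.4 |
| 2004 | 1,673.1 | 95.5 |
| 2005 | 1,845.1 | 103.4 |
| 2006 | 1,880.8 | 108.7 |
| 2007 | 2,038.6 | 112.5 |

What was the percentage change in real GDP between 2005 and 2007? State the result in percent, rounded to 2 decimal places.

Real GDP 2005 = 1845.1/1.034 = 1784.43.
Real GDP 2007 = 2038.6/1.125 = 1812.09.
Change = 1812.09/1784.43 − 1 = 0.0155.

1.55%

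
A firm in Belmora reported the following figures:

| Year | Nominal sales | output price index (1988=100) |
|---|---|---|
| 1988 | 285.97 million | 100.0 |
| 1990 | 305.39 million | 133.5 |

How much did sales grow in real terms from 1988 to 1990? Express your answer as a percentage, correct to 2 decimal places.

Real sales 1988 = 285.97 / 1.000 = 285.97.
Real sales 1990 = 305.39 / 1.335 = 228.76.
Real growth = 228.76 / 285.97 − 1 = -0.2001.

-20.01%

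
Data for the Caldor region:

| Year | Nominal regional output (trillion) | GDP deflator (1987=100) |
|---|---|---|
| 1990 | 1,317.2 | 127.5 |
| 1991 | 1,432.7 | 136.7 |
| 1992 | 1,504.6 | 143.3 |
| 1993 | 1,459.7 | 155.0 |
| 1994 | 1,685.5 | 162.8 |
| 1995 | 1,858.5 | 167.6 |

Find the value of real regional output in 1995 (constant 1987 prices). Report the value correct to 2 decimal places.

Real regional output 1995 = 1858.5 / 1.676 = 1108.89.

1,108.89 trillion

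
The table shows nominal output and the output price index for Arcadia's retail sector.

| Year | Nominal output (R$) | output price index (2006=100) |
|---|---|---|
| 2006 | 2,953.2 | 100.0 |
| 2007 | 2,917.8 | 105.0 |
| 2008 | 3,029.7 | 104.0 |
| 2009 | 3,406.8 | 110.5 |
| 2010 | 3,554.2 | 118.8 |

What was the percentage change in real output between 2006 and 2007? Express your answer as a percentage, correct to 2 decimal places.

-5.90%

Real output 2006 = 2953.2/1.000 = 2953.20.
Real output 2007 = 2917.8/1.050 = 2778.86.
Change = 2778.86/2953.20 − 1 = -0.0590.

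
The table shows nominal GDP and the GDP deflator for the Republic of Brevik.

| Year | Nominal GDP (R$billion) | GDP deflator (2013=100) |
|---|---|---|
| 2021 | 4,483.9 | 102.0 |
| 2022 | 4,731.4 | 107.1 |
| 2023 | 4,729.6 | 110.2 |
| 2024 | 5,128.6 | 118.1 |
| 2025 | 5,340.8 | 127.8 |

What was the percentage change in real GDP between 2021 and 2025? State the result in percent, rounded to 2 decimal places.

-4.94%

Real GDP 2021 = 4483.9/1.020 = 4395.98.
Real GDP 2025 = 5340.8/1.278 = 4179.03.
Change = 4179.03/4395.98 − 1 = -0.0494.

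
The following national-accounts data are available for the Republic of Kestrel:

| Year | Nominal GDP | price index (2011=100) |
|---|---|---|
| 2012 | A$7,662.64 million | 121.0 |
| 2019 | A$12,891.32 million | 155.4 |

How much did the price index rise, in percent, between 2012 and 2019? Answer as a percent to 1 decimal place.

28.4%

Price-level change = 155.4 / 121.0 − 1 = 0.2843.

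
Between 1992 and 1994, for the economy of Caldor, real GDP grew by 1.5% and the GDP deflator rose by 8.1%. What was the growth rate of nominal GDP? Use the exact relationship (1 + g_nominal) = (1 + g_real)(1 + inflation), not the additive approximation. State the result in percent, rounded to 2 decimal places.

9.72%

(1 + g_nom) = (1 + g_real)(1 + π) = 1.0150 × 1.0810 = 1.09722.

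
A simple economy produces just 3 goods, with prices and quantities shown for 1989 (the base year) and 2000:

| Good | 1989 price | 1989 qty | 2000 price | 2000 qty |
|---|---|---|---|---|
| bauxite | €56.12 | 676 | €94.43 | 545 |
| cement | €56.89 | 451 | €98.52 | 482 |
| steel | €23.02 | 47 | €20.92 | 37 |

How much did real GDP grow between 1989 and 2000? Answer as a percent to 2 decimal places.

Real GDP 1989 = Nominal GDP 1989 = 56.12·676 + 56.89·451 + 23.02·47 = 64676.45.
Real GDP 2000 (at 1989 prices) = 56.12·545 + 56.89·482 + 23.02·37 = 58858.12.
Real growth = 58858.12/64676.45 − 1 = -0.0900.

-9.00%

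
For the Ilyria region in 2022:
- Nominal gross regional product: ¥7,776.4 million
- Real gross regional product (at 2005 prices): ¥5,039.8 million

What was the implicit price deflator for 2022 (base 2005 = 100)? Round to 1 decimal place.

154.3

implicit price deflator = (Nominal / Real) × 100 = 7776.4 / 5039.8 × 100 = 154.30.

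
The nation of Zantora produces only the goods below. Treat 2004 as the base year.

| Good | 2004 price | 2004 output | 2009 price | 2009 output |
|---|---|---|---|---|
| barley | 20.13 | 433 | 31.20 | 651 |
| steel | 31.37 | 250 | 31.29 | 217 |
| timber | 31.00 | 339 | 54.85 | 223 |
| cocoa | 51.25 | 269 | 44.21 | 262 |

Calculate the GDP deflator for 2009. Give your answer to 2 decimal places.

126.49

Nominal GDP 2009 = 31.20·651 + 31.29·217 + 54.85·223 + 44.21·262 = 50915.70.
Real GDP 2009 (at 2004 prices) = 20.13·651 + 31.37·217 + 31.00·223 + 51.25·262 = 40252.42.
Deflator = Nominal/Real × 100 = 50915.70/40252.42 × 100 = 126.491.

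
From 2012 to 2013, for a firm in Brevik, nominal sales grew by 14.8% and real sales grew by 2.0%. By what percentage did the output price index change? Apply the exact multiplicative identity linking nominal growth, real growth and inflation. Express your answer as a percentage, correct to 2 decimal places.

12.55%

(1 + g_nom) = (1 + g_real)(1 + π), so π = 1.1480 / 1.0200 − 1 = 0.12549.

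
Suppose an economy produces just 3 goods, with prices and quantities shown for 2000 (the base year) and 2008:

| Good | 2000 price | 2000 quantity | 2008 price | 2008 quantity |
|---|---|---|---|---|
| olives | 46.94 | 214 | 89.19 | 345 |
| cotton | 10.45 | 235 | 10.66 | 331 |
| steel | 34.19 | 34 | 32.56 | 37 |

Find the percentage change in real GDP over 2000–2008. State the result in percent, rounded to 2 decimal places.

53.10%

Real GDP 2000 = Nominal GDP 2000 = 46.94·214 + 10.45·235 + 34.19·34 = 13663.37.
Real GDP 2008 (at 2000 prices) = 46.94·345 + 10.45·331 + 34.19·37 = 20918.28.
Real growth = 20918.28/13663.37 − 1 = 0.5310.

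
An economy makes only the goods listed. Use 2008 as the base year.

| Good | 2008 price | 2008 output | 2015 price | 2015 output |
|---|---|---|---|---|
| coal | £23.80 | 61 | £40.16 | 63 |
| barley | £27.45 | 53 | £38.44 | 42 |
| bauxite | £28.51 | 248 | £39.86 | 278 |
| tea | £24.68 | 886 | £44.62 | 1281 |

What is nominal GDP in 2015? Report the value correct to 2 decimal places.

Nominal GDP 2015 = Σ (p_2015 × q_2015) = 40.16·63 + 38.44·42 + 39.86·278 + 44.62·1281 = 72383.86.

£72383.86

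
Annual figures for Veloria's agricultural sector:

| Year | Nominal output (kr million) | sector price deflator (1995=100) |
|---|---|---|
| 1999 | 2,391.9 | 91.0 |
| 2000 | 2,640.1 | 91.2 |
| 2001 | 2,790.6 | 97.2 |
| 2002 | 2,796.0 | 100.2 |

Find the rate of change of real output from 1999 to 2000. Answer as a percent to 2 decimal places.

10.13%

Real output 1999 = 2391.9/0.910 = 2628.46.
Real output 2000 = 2640.1/0.912 = 2894.85.
Change = 2894.85/2628.46 − 1 = 0.1013.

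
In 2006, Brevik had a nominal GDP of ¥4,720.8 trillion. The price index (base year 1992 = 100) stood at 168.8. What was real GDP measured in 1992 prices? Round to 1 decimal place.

¥2,796.7 trillion

Real GDP = Nominal / (price index/100) = 4720.8 / 1.688 = 2796.68.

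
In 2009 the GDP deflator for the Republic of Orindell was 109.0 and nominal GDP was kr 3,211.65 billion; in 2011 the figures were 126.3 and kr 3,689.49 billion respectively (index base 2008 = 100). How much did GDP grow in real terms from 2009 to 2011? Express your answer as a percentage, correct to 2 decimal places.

Deflate each year: 2009 → 3211.65/1.090 = 2946.47; 2011 → 3689.49/1.263 = 2921.21.
So real GDP changed by 2921.21/2946.47 − 1 = -0.0086, i.e. -0.86%.

-0.86%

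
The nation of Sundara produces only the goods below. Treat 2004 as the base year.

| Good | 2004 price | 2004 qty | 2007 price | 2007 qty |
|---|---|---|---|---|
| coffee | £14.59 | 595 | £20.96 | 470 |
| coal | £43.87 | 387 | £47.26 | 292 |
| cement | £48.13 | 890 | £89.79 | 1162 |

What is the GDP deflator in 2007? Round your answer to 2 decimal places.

169.31

Nominal GDP 2007 = 20.96·470 + 47.26·292 + 89.79·1162 = 127987.10.
Real GDP 2007 (at 2004 prices) = 14.59·470 + 43.87·292 + 48.13·1162 = 75594.40.
Deflator = Nominal/Real × 100 = 127987.10/75594.40 × 100 = 169.308.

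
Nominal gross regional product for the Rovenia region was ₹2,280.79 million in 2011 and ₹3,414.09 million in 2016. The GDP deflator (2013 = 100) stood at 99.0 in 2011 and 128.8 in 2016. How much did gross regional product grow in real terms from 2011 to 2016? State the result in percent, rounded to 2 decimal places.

Deflate each year: 2011 → 2280.79/0.990 = 2303.83; 2016 → 3414.09/1.288 = 2650.69.
So real gross regional product changed by 2650.69/2303.83 − 1 = 0.1506, i.e. 15.06%.

15.06%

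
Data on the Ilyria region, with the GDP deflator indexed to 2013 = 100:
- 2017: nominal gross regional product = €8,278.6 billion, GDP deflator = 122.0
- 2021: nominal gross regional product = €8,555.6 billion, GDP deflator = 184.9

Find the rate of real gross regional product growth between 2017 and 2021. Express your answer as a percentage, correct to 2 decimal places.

-31.81%

Deflate each year: 2017 → 8278.6/1.220 = 6785.74; 2021 → 8555.6/1.849 = 4627.15.
So real gross regional product changed by 4627.15/6785.74 − 1 = -0.3181, i.e. -31.81%.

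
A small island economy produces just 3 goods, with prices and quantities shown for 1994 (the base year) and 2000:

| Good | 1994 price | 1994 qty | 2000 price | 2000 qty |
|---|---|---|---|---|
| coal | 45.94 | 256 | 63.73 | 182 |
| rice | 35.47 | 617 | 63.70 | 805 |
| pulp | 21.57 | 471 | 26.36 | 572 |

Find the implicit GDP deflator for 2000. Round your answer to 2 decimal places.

Nominal GDP 2000 = 63.73·182 + 63.70·805 + 26.36·572 = 77955.28.
Real GDP 2000 (at 1994 prices) = 45.94·182 + 35.47·805 + 21.57·572 = 49252.47.
Deflator = Nominal/Real × 100 = 77955.28/49252.47 × 100 = 158.277.

158.28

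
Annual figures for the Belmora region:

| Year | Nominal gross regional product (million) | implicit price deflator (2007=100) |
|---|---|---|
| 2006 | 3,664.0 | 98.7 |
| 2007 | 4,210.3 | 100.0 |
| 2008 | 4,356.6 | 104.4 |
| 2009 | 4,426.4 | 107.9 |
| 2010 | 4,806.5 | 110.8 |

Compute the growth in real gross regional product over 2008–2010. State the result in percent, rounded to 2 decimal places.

Real gross regional product 2008 = 4356.6/1.044 = 4172.99.
Real gross regional product 2010 = 4806.5/1.108 = 4338.00.
Change = 4338.00/4172.99 − 1 = 0.0395.

3.95%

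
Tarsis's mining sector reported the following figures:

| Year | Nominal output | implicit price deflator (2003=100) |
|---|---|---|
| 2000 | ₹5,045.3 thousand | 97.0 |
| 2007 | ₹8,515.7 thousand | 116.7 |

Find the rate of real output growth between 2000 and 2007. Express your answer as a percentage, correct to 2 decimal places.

Deflate each year: 2000 → 5045.3/0.970 = 5201.34; 2007 → 8515.7/1.167 = 7297.09.
So real output changed by 7297.09/5201.34 − 1 = 0.4029, i.e. 40.29%.

40.29%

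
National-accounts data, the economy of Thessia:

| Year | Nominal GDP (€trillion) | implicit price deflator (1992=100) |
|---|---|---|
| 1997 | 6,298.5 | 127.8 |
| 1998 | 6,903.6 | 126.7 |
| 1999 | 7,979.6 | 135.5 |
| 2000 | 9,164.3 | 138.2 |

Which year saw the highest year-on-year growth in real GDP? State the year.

2000

1998: real = 6903.6/1.267 = 5448.78; growth vs 1997 (4928.40) = 10.56%.
1999: real = 7979.6/1.355 = 5889.00; growth vs 1998 (5448.78) = 8.08%.
2000: real = 9164.3/1.382 = 6631.19; growth vs 1999 (5889.00) = 12.60%.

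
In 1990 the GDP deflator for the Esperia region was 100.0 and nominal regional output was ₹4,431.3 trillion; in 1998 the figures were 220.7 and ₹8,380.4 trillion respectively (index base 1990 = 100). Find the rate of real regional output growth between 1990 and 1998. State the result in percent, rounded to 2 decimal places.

-14.31%

Real regional output 1990 = 4431.3 / 1.000 = 4431.30.
Real regional output 1998 = 8380.4 / 2.207 = 3797.19.
Real growth = 3797.19 / 4431.30 − 1 = -0.1431.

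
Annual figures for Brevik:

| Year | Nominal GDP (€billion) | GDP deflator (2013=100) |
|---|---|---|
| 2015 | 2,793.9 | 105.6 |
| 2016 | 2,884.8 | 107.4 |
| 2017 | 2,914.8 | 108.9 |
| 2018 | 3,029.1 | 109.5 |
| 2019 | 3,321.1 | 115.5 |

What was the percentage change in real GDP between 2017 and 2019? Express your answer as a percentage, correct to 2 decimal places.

Real GDP 2017 = 2914.8/1.089 = 2676.58.
Real GDP 2019 = 3321.1/1.155 = 2875.41.
Change = 2875.41/2676.58 − 1 = 0.0743.

7.43%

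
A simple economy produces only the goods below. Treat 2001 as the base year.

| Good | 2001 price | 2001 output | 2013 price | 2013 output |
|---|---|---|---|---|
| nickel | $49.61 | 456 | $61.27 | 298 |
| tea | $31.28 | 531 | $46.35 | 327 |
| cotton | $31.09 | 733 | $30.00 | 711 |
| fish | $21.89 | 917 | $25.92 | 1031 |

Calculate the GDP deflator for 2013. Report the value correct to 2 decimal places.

Nominal GDP 2013 = 61.27·298 + 46.35·327 + 30.00·711 + 25.92·1031 = 81468.43.
Real GDP 2013 (at 2001 prices) = 49.61·298 + 31.28·327 + 31.09·711 + 21.89·1031 = 69685.92.
Deflator = Nominal/Real × 100 = 81468.43/69685.92 × 100 = 116.908.

116.91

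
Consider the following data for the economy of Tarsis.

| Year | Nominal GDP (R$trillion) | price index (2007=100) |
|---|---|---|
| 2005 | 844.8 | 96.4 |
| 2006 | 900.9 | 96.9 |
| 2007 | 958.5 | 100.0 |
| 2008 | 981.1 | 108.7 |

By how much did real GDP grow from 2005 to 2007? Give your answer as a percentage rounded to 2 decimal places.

9.37%

Real GDP 2005 = 844.8/0.964 = 876.35.
Real GDP 2007 = 958.5/1.000 = 958.50.
Change = 958.50/876.35 − 1 = 0.0937.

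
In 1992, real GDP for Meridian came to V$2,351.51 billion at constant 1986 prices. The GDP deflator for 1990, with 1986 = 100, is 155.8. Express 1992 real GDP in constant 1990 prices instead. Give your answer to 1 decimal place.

Real GDP in 1990 prices = Real GDP in 1986 prices × (P_1990/P_1986) = 2351.51 × 1.558 = 3663.65.

V$3,663.7 billion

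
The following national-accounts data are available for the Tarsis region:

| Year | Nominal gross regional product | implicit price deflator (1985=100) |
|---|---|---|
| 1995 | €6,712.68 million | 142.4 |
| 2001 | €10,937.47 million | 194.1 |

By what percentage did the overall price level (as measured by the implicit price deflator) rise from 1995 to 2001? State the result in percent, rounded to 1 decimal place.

Price-level change = 194.1 / 142.4 − 1 = 0.3631.

36.3%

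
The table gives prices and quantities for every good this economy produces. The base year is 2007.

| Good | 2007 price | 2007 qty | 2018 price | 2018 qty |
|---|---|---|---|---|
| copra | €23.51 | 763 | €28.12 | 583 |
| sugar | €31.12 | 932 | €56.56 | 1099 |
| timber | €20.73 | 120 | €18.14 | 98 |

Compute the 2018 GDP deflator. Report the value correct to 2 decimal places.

Nominal GDP 2018 = 28.12·583 + 56.56·1099 + 18.14·98 = 80331.12.
Real GDP 2018 (at 2007 prices) = 23.51·583 + 31.12·1099 + 20.73·98 = 49938.75.
Deflator = Nominal/Real × 100 = 80331.12/49938.75 × 100 = 160.859.

160.86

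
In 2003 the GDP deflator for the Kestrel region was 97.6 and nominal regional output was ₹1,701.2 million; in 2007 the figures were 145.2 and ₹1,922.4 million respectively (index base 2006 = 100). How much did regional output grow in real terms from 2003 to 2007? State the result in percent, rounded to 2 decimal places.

Real regional output 2003 = 1701.2 / 0.976 = 1743.03.
Real regional output 2007 = 1922.4 / 1.452 = 1323.97.
Real growth = 1323.97 / 1743.03 − 1 = -0.2404.

-24.04%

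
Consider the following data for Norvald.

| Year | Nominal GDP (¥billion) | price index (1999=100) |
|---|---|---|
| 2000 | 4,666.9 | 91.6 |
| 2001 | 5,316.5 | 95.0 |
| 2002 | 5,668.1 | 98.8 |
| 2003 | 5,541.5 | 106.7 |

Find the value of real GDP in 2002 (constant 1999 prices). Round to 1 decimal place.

¥5,736.9 billion

Real GDP 2002 = 5668.1 / 0.988 = 5736.94.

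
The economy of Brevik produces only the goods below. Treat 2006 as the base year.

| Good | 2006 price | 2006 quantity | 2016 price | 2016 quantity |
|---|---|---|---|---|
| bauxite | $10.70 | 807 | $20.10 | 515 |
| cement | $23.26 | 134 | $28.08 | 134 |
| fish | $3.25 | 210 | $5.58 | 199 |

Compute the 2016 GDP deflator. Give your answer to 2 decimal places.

Nominal GDP 2016 = 20.10·515 + 28.08·134 + 5.58·199 = 15224.64.
Real GDP 2016 (at 2006 prices) = 10.70·515 + 23.26·134 + 3.25·199 = 9274.09.
Deflator = Nominal/Real × 100 = 15224.64/9274.09 × 100 = 164.163.

164.16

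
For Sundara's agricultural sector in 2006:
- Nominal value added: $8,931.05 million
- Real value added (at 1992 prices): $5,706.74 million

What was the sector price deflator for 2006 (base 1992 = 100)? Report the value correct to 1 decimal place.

156.5

sector price deflator = (Nominal / Real) × 100 = 8931.05 / 5706.74 × 100 = 156.50.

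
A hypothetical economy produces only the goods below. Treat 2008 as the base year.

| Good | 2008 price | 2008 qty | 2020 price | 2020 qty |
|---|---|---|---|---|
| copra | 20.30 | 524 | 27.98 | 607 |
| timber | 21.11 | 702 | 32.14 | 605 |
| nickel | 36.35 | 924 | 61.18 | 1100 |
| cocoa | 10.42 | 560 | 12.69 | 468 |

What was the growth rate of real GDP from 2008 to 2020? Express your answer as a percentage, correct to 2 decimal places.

7.82%

Real GDP 2008 = Nominal GDP 2008 = 20.30·524 + 21.11·702 + 36.35·924 + 10.42·560 = 64879.02.
Real GDP 2020 (at 2008 prices) = 20.30·607 + 21.11·605 + 36.35·1100 + 10.42·468 = 69955.21.
Real growth = 69955.21/64879.02 − 1 = 0.0782.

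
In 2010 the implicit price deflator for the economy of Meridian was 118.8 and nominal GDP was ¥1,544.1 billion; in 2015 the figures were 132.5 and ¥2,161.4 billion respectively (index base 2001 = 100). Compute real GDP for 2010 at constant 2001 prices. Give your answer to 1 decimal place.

¥1,299.7 billion

Real GDP = Nominal / (implicit price deflator/100) = 1544.1 / 1.188 = 1299.75.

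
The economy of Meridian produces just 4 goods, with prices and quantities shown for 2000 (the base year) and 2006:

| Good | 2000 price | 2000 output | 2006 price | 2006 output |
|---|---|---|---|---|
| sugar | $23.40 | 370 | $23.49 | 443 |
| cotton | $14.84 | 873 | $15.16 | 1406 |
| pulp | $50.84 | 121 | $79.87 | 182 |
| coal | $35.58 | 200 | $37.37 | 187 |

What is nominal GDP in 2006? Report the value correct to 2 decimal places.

Nominal GDP 2006 = Σ (p_2006 × q_2006) = 23.49·443 + 15.16·1406 + 79.87·182 + 37.37·187 = 53245.56.

$53245.56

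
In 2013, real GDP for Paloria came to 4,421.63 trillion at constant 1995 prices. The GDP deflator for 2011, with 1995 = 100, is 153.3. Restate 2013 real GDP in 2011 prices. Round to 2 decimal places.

6,778.36 trillion

Real GDP in 2011 prices = Real GDP in 1995 prices × (P_2011/P_1995) = 4421.63 × 1.533 = 6778.36.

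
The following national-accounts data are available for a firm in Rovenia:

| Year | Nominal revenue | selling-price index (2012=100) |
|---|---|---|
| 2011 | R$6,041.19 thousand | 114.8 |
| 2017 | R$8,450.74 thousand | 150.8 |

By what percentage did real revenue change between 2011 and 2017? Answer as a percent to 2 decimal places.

Deflate each year: 2011 → 6041.19/1.148 = 5262.36; 2017 → 8450.74/1.508 = 5603.94.
So real revenue changed by 5603.94/5262.36 − 1 = 0.0649, i.e. 6.49%.

6.49%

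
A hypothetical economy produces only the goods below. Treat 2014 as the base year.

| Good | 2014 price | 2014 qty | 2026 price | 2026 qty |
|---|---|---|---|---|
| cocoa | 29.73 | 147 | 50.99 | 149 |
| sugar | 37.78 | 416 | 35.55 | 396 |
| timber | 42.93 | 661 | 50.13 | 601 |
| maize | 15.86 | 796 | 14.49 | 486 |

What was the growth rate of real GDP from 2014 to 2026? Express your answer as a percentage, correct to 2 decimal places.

-13.40%

Real GDP 2014 = Nominal GDP 2014 = 29.73·147 + 37.78·416 + 42.93·661 + 15.86·796 = 61088.08.
Real GDP 2026 (at 2014 prices) = 29.73·149 + 37.78·396 + 42.93·601 + 15.86·486 = 52899.54.
Real growth = 52899.54/61088.08 − 1 = -0.1340.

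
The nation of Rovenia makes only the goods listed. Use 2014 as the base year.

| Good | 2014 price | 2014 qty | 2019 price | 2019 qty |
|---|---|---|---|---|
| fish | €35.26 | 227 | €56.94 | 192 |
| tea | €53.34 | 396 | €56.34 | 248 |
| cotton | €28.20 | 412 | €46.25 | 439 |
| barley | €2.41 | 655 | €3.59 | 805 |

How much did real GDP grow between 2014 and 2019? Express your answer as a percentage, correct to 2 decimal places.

-18.92%

Real GDP 2014 = Nominal GDP 2014 = 35.26·227 + 53.34·396 + 28.20·412 + 2.41·655 = 42323.61.
Real GDP 2019 (at 2014 prices) = 35.26·192 + 53.34·248 + 28.20·439 + 2.41·805 = 34318.09.
Real growth = 34318.09/42323.61 − 1 = -0.1892.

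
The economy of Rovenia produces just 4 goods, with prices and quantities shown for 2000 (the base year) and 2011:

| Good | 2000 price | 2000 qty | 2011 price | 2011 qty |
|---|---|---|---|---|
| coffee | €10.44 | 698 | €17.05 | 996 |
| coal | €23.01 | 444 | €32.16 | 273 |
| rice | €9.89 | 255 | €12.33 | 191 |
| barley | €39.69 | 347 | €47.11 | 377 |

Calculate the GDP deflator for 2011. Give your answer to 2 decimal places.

136.82

Nominal GDP 2011 = 17.05·996 + 32.16·273 + 12.33·191 + 47.11·377 = 45876.98.
Real GDP 2011 (at 2000 prices) = 10.44·996 + 23.01·273 + 9.89·191 + 39.69·377 = 33532.09.
Deflator = Nominal/Real × 100 = 45876.98/33532.09 × 100 = 136.815.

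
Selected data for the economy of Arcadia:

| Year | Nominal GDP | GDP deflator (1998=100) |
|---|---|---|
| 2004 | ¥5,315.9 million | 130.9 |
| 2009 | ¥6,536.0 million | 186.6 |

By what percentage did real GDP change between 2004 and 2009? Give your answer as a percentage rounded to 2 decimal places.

-13.75%

Real GDP 2004 = 5315.9 / 1.309 = 4061.04.
Real GDP 2009 = 6536.0 / 1.866 = 3502.68.
Real growth = 3502.68 / 4061.04 − 1 = -0.1375.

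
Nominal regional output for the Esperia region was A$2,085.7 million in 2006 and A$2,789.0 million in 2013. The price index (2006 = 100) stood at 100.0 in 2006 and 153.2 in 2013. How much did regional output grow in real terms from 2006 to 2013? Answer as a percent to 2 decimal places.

-12.72%

Deflate each year: 2006 → 2085.7/1.000 = 2085.70; 2013 → 2789.0/1.532 = 1820.50.
So real regional output changed by 1820.50/2085.70 − 1 = -0.1272, i.e. -12.72%.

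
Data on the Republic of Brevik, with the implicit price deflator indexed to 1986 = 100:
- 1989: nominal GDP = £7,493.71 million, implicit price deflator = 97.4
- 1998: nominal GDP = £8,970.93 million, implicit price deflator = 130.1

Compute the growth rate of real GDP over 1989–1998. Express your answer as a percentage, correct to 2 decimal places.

Real GDP 1989 = 7493.71 / 0.974 = 7693.75.
Real GDP 1998 = 8970.93 / 1.301 = 6895.41.
Real growth = 6895.41 / 7693.75 − 1 = -0.1038.

-10.38%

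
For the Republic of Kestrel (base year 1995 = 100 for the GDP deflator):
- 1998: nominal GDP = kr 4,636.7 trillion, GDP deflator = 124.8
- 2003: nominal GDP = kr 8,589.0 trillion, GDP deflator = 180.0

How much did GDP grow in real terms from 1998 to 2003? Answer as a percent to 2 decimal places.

Deflate each year: 1998 → 4636.7/1.248 = 3715.30; 2003 → 8589.0/1.800 = 4771.67.
So real GDP changed by 4771.67/3715.30 − 1 = 0.2843, i.e. 28.43%.

28.43%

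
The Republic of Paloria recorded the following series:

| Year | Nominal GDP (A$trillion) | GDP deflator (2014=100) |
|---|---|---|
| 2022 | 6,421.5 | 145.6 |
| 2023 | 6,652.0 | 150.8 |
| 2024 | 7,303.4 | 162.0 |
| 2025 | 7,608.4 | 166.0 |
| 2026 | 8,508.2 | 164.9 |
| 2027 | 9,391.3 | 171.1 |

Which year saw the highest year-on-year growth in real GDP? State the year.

2023: real = 6652.0/1.508 = 4411.14; growth vs 2022 (4410.37) = 0.02%.
2024: real = 7303.4/1.620 = 4508.27; growth vs 2023 (4411.14) = 2.20%.
2025: real = 7608.4/1.660 = 4583.37; growth vs 2024 (4508.27) = 1.67%.
2026: real = 8508.2/1.649 = 5159.61; growth vs 2025 (4583.37) = 12.57%.
2027: real = 9391.3/1.711 = 5488.78; growth vs 2026 (5159.61) = 6.38%.

2026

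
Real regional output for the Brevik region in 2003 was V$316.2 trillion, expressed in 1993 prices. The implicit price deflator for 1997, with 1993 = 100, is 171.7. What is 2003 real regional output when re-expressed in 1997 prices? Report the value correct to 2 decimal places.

V$542.92 trillion

Real regional output in 1997 prices = Real regional output in 1993 prices × (P_1997/P_1993) = 316.2 × 1.717 = 542.92.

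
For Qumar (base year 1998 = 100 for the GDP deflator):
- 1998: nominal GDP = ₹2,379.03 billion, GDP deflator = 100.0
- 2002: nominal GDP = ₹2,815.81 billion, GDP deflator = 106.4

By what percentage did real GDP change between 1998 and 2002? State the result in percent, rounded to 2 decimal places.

11.24%

Real GDP 1998 = 2379.03 / 1.000 = 2379.03.
Real GDP 2002 = 2815.81 / 1.064 = 2646.44.
Real growth = 2646.44 / 2379.03 − 1 = 0.1124.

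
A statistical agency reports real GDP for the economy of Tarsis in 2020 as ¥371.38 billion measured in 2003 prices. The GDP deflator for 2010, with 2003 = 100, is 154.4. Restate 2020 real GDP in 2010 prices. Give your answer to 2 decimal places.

¥573.41 billion

Real GDP in 2010 prices = Real GDP in 2003 prices × (P_2010/P_2003) = 371.38 × 1.544 = 573.41.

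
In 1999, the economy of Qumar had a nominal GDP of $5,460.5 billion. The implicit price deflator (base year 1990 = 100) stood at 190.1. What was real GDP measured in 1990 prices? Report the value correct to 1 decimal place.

Real GDP = Nominal / (implicit price deflator/100) = 5460.5 / 1.901 = 2872.44.

$2,872.4 billion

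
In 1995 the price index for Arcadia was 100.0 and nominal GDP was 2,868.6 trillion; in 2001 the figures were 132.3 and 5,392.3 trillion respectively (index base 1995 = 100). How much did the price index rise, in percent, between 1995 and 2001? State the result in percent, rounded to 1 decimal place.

Price-level change = 132.3 / 100.0 − 1 = 0.3230.

32.3%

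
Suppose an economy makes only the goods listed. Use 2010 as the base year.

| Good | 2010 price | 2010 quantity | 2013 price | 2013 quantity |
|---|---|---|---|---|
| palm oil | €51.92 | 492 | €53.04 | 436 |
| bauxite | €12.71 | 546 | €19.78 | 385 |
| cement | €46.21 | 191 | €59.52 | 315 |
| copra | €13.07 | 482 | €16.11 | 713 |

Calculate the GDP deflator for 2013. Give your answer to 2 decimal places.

118.62

Nominal GDP 2013 = 53.04·436 + 19.78·385 + 59.52·315 + 16.11·713 = 60975.97.
Real GDP 2013 (at 2010 prices) = 51.92·436 + 12.71·385 + 46.21·315 + 13.07·713 = 51405.53.
Deflator = Nominal/Real × 100 = 60975.97/51405.53 × 100 = 118.618.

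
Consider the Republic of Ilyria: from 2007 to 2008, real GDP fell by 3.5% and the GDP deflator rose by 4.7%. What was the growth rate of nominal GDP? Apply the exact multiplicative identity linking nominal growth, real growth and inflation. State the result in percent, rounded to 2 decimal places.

(1 + g_nom) = (1 + g_real)(1 + π) = 0.9650 × 1.0470 = 1.01036.

1.04%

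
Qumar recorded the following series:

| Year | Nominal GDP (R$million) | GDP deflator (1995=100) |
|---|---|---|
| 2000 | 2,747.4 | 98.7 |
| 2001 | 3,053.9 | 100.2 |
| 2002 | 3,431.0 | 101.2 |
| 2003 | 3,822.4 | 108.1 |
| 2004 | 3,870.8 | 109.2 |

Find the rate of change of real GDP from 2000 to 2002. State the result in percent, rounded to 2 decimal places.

Real GDP 2000 = 2747.4/0.987 = 2783.59.
Real GDP 2002 = 3431.0/1.012 = 3390.32.
Change = 3390.32/2783.59 − 1 = 0.2180.

21.80%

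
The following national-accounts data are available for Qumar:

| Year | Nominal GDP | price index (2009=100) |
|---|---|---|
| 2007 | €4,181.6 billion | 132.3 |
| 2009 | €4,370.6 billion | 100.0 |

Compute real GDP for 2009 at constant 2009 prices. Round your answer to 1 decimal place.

Real GDP = Nominal / (price index/100) = 4370.6 / 1.000 = 4370.60.

€4,370.6 billion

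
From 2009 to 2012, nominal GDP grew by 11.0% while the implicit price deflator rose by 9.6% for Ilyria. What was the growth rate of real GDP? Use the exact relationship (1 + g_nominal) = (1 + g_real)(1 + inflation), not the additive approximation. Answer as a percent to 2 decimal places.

1.28%

(1 + g_nom) = (1 + g_real)(1 + π), so g_real = 1.1100 / 1.0960 − 1 = 0.01277.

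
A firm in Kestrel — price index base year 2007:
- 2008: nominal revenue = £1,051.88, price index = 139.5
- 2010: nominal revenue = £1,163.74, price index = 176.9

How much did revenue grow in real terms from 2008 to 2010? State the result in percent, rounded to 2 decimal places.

Real revenue 2008 = 1051.88 / 1.395 = 754.04.
Real revenue 2010 = 1163.74 / 1.769 = 657.85.
Real growth = 657.85 / 754.04 − 1 = -0.1276.

-12.76%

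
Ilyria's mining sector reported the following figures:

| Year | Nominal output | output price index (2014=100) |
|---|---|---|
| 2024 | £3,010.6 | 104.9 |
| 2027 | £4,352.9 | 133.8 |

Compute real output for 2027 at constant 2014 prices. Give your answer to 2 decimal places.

£3,253.29

Real output = Nominal / (output price index/100) = 4352.9 / 1.338 = 3253.29.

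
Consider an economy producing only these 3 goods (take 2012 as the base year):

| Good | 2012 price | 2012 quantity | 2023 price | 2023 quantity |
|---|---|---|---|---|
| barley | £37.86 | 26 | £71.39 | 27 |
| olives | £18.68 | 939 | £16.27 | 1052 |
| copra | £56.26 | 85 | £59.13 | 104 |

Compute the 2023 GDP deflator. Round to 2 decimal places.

Nominal GDP 2023 = 71.39·27 + 16.27·1052 + 59.13·104 = 25193.09.
Real GDP 2023 (at 2012 prices) = 37.86·27 + 18.68·1052 + 56.26·104 = 26524.62.
Deflator = Nominal/Real × 100 = 25193.09/26524.62 × 100 = 94.980.

94.98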